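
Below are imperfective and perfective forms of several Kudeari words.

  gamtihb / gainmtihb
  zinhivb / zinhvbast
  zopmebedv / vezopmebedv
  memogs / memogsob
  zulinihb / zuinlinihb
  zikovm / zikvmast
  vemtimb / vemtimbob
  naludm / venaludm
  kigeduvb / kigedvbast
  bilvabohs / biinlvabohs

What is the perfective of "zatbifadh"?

vezatbifadh

zikovm and naludm both end in -m yet inflect differently (zikvmast, venaludm), so the final letter is not what conditions the rule; the second-to-last letter is.
"zatbifadh" has second-to-last letter 'd'. The stems whose second-to-last letter is 'd' (zopmebedv → vezopmebedv, naludm → venaludm) add the prefix ve-.
The other patterns: stems whose second-to-last letter is 'v' delete the last vowel and add -ast; stems whose second-to-last letter is 'h' insert -in- after the first vowel; stems whose second-to-last letter is 'g' or 'm' add -ob.
So zatbifadh → vezatbifadh.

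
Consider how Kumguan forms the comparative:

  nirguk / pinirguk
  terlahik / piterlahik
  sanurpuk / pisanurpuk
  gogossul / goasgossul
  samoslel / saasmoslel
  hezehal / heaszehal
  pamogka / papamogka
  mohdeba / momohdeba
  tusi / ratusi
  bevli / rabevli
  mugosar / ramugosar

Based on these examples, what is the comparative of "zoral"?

"zoral" ends in -l. The stems ending in -l (gogossul → goasgossul, samoslel → saasmoslel, hezehal → heaszehal) insert -as- after the first vowel.
So zoral → zoasral.

zoasral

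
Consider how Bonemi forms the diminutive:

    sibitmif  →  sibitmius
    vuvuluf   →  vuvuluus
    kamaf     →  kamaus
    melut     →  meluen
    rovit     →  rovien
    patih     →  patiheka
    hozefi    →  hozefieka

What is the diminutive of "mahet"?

vuvuluf and melut both have last vowel 'u' yet inflect differently (vuvuluus, meluen), so the last vowel is not what conditions the rule; the final letter is.
"mahet" ends in -t. The stems ending in -t (melut → meluen, rovit → rovien) drop the final letter and add -en.
The other patterns: stems ending in -f drop the final letter and add -us; stems ending in -h or -i add -eka.
So mahet → maheen.

maheen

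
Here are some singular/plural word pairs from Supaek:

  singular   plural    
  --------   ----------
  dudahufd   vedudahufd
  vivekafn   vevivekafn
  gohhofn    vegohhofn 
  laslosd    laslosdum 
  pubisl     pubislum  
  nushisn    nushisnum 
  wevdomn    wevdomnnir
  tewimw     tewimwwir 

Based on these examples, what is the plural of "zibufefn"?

vezibufefn

"zibufefn" has second-to-last letter 'f'. The stems whose second-to-last letter is 'f' (dudahufd → vedudahufd, vivekafn → vevivekafn, gohhofn → vegohhofn) add the prefix ve-.
So zibufefn → vezibufefn.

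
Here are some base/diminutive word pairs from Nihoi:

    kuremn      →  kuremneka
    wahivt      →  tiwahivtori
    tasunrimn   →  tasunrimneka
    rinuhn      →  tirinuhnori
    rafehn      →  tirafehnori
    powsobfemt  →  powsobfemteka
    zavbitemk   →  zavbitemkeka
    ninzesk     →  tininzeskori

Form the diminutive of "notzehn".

tasunrimn and rafehn both end in -n yet inflect differently (tasunrimneka, tirafehnori), so the final letter is not what conditions the rule; the second-to-last letter is.
"notzehn" has second-to-last letter 'h'. The stems whose second-to-last letter is 'h' (rafehn → tirafehnori, rinuhn → tirinuhnori) add ti- … -ori around the stem.
So notzehn → tinotzehnori.

tinotzehnori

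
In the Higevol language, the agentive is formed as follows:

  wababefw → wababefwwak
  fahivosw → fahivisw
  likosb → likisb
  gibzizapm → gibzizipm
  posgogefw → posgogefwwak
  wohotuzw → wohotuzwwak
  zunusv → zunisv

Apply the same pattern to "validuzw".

validuzwwak

posgogefw and fahivosw both end in -w yet inflect differently (posgogefwwak, fahivisw), so the final letter is not what conditions the rule; the second-to-last letter is.
"validuzw" has second-to-last letter 'z'. The one such stem in the data (wohotuzw → wohotuzwwak) doubles the final consonant and adds -ak (as do posgogefw, wababefw), so the same rule applies.
The other pattern: stems whose second-to-last letter is 'p' or 's' change the last vowel to 'i'.
So validuzw → validuzwwak.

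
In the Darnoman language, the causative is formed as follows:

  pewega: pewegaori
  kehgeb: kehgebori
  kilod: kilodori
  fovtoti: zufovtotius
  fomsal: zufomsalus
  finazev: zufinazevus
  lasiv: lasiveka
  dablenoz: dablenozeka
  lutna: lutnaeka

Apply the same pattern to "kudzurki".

"kudzurki" begins with k-. The stems beginning with k- (kehgeb → kehgebori, kilod → kilodori) add -ori.
The other patterns: stems beginning with f- add zu- … -us around the stem; stems beginning with d- or l- add -eka.
So kudzurki → kudzurkiori.

kudzurkiori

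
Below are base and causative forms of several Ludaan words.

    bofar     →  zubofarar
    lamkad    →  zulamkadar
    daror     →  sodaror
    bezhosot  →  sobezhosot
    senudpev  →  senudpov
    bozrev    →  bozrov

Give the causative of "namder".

namdor

bofar and daror both end in -r yet inflect differently (zubofarar, sodaror), so the final letter is not what conditions the rule; the last vowel is.
"namder" has last vowel 'e'. The stems whose last vowel is 'e' (senudpev → senudpov, bozrev → bozrov) change the last vowel to 'o'.
So namder → namdor.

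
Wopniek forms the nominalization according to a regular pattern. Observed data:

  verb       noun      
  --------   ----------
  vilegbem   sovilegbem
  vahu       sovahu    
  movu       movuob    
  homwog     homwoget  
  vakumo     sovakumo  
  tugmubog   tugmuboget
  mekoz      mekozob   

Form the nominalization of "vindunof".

movu and vahu both end in -u yet inflect differently (movuob, sovahu), so the final letter is not what conditions the rule; the first letter is.
"vindunof" begins with v-. The stems beginning with v- (vilegbem → sovilegbem, vahu → sovahu, vakumo → sovakumo) add the prefix so-.
The other patterns: stems beginning with m- add -ob; stems beginning with h- or t- add -et.
So vindunof → sovindunof.

sovindunof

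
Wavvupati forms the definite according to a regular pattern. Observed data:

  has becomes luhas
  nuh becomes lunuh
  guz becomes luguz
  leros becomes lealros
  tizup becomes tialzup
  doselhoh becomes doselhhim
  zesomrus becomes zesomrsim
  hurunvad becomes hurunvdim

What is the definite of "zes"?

luzes

"zes" has 1 vowel. The stems with 1 vowel (has → luhas, nuh → lunuh, guz → luguz) add the prefix lu-.
So zes → luzes.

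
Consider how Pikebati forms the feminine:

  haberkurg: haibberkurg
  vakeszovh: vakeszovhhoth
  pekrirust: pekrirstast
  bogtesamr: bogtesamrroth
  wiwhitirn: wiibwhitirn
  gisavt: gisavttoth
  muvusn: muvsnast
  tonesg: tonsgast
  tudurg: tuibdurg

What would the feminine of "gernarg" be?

tonesg and haberkurg both end in -g yet inflect differently (tonsgast, haibberkurg), so the final letter is not what conditions the rule; the second-to-last letter is.
"gernarg" has second-to-last letter 'r'. The stems whose second-to-last letter is 'r' (haberkurg → haibberkurg, wiwhitirn → wiibwhitirn, tudurg → tuibdurg) insert -ib- after the first vowel.
The other patterns: stems whose second-to-last letter is 's' delete the last vowel and add -ast; stems whose second-to-last letter is 'm' or 'v' double the final consonant and add -oth.
So gernarg → geibrnarg.

geibrnarg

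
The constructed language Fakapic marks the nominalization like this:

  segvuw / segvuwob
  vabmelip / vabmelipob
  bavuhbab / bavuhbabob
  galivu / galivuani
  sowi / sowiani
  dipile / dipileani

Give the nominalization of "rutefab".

rutefabob

segvuw and galivu both have last vowel 'u' yet inflect differently (segvuwob, galivuani), so the last vowel is not what conditions the rule; whether the stem ends in a vowel or a consonant is.
"rutefab" ends in a consonant. The stems ending in a consonant (segvuw → segvuwob, vabmelip → vabmelipob, bavuhbab → bavuhbabob) add -ob.
The other pattern: stems ending in a vowel add -ani.
So rutefab → rutefabob.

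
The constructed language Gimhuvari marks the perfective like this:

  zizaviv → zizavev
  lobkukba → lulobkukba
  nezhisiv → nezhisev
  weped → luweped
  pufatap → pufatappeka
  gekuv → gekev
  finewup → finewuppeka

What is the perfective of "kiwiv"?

finewup and gekuv both have last vowel 'u' yet inflect differently (finewuppeka, gekev), so the last vowel is not what conditions the rule; the final letter is.
"kiwiv" ends in -v. The stems ending in -v (nezhisiv → nezhisev, zizaviv → zizavev, gekuv → gekev) change the last vowel to 'e'.
The other patterns: stems ending in -p double the final consonant and add -eka; stems ending in -a or -d add the prefix lu-.
So kiwiv → kiwev.

kiwev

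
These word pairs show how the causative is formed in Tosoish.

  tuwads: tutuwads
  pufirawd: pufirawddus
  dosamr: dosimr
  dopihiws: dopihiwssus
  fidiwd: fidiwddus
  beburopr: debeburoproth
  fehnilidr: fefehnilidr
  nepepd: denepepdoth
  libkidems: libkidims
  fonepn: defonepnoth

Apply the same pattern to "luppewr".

"luppewr" has second-to-last letter 'w'. The stems whose second-to-last letter is 'w' (fidiwd → fidiwddus, pufirawd → pufirawddus, dopihiws → dopihiwssus) double the final consonant and add -us.
So luppewr → luppewrrus.

luppewrrus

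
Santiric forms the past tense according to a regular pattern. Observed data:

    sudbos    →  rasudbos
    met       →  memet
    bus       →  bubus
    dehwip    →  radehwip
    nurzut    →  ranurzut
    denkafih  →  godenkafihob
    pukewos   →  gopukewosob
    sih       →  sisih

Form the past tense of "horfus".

rahorfus

met and nurzut both end in -t yet inflect differently (memet, ranurzut), so the final letter is not what conditions the rule; the number of vowels is.
"horfus" has 2 vowels. The stems with 2 vowels (dehwip → radehwip, nurzut → ranurzut, sudbos → rasudbos) add the prefix ra-.
The other patterns: stems with 1 vowel repeat the first consonant+vowel as a prefix; stems with 3 vowels add go- … -ob around the stem.
So horfus → rahorfus.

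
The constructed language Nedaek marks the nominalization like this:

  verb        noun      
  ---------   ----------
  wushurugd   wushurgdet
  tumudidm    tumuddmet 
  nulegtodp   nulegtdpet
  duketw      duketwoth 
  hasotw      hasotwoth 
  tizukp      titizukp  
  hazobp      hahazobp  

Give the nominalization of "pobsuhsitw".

pobsuhsitwoth

"pobsuhsitw" has second-to-last letter 't'. The stems whose second-to-last letter is 't' (duketw → duketwoth, hasotw → hasotwoth) add -oth.
The other patterns: stems whose second-to-last letter is 'd' or 'g' delete the last vowel and add -et; stems whose second-to-last letter is 'b' or 'k' repeat the first consonant+vowel as a prefix.
So pobsuhsitw → pobsuhsitwoth.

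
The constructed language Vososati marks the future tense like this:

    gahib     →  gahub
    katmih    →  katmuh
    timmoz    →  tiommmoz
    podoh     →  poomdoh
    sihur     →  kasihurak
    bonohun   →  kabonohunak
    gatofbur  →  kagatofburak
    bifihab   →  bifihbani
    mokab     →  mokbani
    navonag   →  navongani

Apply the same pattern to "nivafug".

katmih and podoh both end in -h yet inflect differently (katmuh, poomdoh), so the final letter is not what conditions the rule; the last vowel is.
"nivafug" has last vowel 'u'. The stems whose last vowel is 'u' (sihur → kasihurak, bonohun → kabonohunak, gatofbur → kagatofburak) add ka- … -ak around the stem.
So nivafug → kanivafugak.

kanivafugak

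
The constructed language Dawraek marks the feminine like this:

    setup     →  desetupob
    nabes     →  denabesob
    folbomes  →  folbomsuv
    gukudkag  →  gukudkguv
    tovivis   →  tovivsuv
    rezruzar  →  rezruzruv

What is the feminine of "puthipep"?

nabes and folbomes both end in -s yet inflect differently (denabesob, folbomsuv), so the final letter is not what conditions the rule; the number of vowels is.
"puthipep" has 3 vowels. The stems with 3 vowels (folbomes → folbomsuv, gukudkag → gukudkguv, tovivis → tovivsuv) delete the last vowel and add -uv.
The other pattern: stems with 2 vowels add de- … -ob around the stem.
So puthipep → puthippuv.

puthippuv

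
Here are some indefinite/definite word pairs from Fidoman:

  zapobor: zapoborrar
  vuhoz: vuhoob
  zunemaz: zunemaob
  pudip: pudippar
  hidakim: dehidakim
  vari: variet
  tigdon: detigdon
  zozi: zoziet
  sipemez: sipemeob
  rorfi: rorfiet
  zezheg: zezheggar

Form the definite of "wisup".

vari and hidakim both have last vowel 'i' yet inflect differently (variet, dehidakim), so the last vowel is not what conditions the rule; the final letter is.
"wisup" ends in -p. The one such stem in the data (pudip → pudippar) doubles the final consonant and adds -ar (as do zapobor, zezheg), so the same rule applies.
So wisup → wisuppar.

wisuppar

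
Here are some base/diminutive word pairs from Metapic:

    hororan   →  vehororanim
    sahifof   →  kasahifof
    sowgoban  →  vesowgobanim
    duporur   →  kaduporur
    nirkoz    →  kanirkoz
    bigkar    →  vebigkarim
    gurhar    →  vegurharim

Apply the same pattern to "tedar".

gurhar and duporur both end in -r yet inflect differently (vegurharim, kaduporur), so the final letter is not what conditions the rule; the last vowel is.
"tedar" has last vowel 'a'. The stems whose last vowel is 'a' (gurhar → vegurharim, hororan → vehororanim, bigkar → vebigkarim) add ve- … -im around the stem.
The other pattern: stems whose last vowel is 'o' or 'u' add the prefix ka-.
So tedar → vetedarim.

vetedarim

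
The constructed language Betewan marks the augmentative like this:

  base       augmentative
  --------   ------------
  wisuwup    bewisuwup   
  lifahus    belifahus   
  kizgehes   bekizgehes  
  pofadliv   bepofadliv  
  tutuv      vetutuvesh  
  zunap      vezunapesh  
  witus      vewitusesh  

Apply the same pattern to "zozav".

vezozavesh

pofadliv and tutuv both end in -v yet inflect differently (bepofadliv, vetutuvesh), so the final letter is not what conditions the rule; the number of vowels is.
"zozav" has 2 vowels. The stems with 2 vowels (tutuv → vetutuvesh, zunap → vezunapesh, witus → vewitusesh) add ve- … -esh around the stem.
The other pattern: stems with 3 vowels add the prefix be-.
So zozav → vezozavesh.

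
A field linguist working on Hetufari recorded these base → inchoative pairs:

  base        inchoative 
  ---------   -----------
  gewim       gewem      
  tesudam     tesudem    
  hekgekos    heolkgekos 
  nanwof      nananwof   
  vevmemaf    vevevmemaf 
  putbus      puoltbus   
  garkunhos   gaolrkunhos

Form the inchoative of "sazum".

sazem

garkunhos and nanwof both have last vowel 'o' yet inflect differently (gaolrkunhos, nananwof), so the last vowel is not what conditions the rule; the final letter is.
"sazum" ends in -m. The stems ending in -m (tesudam → tesudem, gewim → gewem) change the last vowel to 'e'.
The other patterns: stems ending in -s insert -ol- after the first vowel; stems ending in -f repeat the first consonant+vowel as a prefix.
So sazum → sazem.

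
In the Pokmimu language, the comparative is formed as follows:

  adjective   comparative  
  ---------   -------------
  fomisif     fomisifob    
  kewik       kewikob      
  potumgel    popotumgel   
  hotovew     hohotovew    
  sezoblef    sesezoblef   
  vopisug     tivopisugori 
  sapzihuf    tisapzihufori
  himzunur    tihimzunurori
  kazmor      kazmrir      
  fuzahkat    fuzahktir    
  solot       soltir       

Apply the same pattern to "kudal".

fomisif and sezoblef both end in -f yet inflect differently (fomisifob, sesezoblef), so the final letter is not what conditions the rule; the last vowel is.
"kudal" has last vowel 'a'. The one such stem in the data (fuzahkat → fuzahktir) deletes the last vowel and adds -ir (as do kazmor, solot), so the same rule applies.
The other patterns: stems whose last vowel is 'i' add -ob; stems whose last vowel is 'e' repeat the first consonant+vowel as a prefix; stems whose last vowel is 'u' add ti- … -ori around the stem.
So kudal → kudlir.

kudlir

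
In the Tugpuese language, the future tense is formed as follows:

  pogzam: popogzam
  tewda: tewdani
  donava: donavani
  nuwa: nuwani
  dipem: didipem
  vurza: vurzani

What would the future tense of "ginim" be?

vurza and pogzam both have last vowel 'a' yet inflect differently (vurzani, popogzam), so the last vowel is not what conditions the rule; whether the stem ends in a vowel or a consonant is.
"ginim" ends in a consonant. The stems ending in a consonant (dipem → didipem, pogzam → popogzam) repeat the first consonant+vowel as a prefix.
The other pattern: stems ending in a vowel drop the final letter and add -ani.
So ginim → giginim.

giginim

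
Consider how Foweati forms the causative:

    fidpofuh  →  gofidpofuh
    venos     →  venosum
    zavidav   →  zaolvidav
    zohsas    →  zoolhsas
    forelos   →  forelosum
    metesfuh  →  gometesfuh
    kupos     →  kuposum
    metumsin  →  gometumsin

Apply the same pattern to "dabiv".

zohsas and forelos both end in -s yet inflect differently (zoolhsas, forelosum), so the final letter is not what conditions the rule; the last vowel is.
"dabiv" has last vowel 'i'. The one such stem in the data (metumsin → gometumsin) adds the prefix go-, so the same rule applies.
So dabiv → godabiv.

godabiv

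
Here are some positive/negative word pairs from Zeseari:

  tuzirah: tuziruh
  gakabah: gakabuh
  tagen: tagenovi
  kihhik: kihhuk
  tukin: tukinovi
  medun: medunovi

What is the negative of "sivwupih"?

sivwupuh

tukin and kihhik both have last vowel 'i' yet inflect differently (tukinovi, kihhuk), so the last vowel is not what conditions the rule; the final letter is.
"sivwupih" ends in -h. The stems ending in -h (gakabah → gakabuh, tuzirah → tuziruh) change the last vowel to 'u'.
So sivwupih → sivwupuh.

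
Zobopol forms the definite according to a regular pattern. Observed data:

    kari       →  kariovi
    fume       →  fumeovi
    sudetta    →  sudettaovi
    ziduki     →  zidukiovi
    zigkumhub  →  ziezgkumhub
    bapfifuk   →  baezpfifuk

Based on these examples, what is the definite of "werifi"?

ziduki and zigkumhub both begin with z- yet inflect differently (zidukiovi, ziezgkumhub), so the first letter is not what conditions the rule; whether the stem ends in a vowel or a consonant is.
"werifi" ends in a vowel. The stems ending in a vowel (kari → kariovi, sudetta → sudettaovi, ziduki → zidukiovi) add -ovi.
The other pattern: stems ending in a consonant insert -ez- after the first vowel.
So werifi → werifiovi.

werifiovi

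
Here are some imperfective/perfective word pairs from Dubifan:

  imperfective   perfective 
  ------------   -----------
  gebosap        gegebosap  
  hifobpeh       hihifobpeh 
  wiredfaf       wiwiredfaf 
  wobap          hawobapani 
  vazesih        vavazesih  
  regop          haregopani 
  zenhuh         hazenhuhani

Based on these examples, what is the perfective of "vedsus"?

gebosap and regop both end in -p yet inflect differently (gegebosap, haregopani), so the final letter is not what conditions the rule; the number of vowels is.
"vedsus" has 2 vowels. The stems with 2 vowels (regop → haregopani, zenhuh → hazenhuhani, wobap → hawobapani) add ha- … -ani around the stem.
So vedsus → havedsusani.

havedsusani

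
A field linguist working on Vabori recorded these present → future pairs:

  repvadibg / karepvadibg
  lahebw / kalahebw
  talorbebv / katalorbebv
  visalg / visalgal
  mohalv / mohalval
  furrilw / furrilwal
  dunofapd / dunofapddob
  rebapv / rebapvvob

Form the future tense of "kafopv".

repvadibg and visalg both end in -g yet inflect differently (karepvadibg, visalgal), so the final letter is not what conditions the rule; the second-to-last letter is.
"kafopv" has second-to-last letter 'p'. The stems whose second-to-last letter is 'p' (dunofapd → dunofapddob, rebapv → rebapvvob) double the final consonant and add -ob.
So kafopv → kafopvvob.

kafopvvob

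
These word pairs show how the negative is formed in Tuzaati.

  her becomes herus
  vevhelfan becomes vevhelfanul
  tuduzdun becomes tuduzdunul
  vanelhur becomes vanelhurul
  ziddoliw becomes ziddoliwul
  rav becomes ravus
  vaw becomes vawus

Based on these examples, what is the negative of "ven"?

vaw and ziddoliw both end in -w yet inflect differently (vawus, ziddoliwul), so the final letter is not what conditions the rule; the number of vowels is.
"ven" has 1 vowel. The stems with 1 vowel (rav → ravus, her → herus, vaw → vawus) add -us.
The other pattern: stems with 3 vowels add -ul.
So ven → venus.

venus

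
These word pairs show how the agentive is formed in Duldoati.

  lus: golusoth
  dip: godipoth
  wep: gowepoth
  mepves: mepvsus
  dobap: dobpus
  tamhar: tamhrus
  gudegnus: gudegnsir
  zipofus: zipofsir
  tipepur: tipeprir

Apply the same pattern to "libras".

lus and mepves both end in -s yet inflect differently (golusoth, mepvsus), so the final letter is not what conditions the rule; the number of vowels is.
"libras" has 2 vowels. The stems with 2 vowels (mepves → mepvsus, dobap → dobpus, tamhar → tamhrus) delete the last vowel and add -us.
So libras → librsus.

librsus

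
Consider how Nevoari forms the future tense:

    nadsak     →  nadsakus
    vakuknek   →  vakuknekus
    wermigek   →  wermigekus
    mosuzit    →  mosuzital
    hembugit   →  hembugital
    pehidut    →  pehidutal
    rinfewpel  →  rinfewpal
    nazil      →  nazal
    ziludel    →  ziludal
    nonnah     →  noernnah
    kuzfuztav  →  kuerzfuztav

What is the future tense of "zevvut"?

zevvutal

vakuknek and rinfewpel both have last vowel 'e' yet inflect differently (vakuknekus, rinfewpal), so the last vowel is not what conditions the rule; the final letter is.
"zevvut" ends in -t. The stems ending in -t (mosuzit → mosuzital, hembugit → hembugital, pehidut → pehidutal) add -al.
So zevvut → zevvutal.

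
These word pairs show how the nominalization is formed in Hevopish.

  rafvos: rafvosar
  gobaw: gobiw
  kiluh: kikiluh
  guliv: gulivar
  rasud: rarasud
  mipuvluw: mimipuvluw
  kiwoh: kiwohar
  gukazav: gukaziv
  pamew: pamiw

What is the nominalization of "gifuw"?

kiluh and kiwoh both end in -h yet inflect differently (kikiluh, kiwohar), so the final letter is not what conditions the rule; the last vowel is.
"gifuw" has last vowel 'u'. The stems whose last vowel is 'u' (mipuvluw → mimipuvluw, rasud → rarasud, kiluh → kikiluh) repeat the first consonant+vowel as a prefix.
The other patterns: stems whose last vowel is 'i' or 'o' add -ar; stems whose last vowel is 'a' or 'e' change the last vowel to 'i'.
So gifuw → gigifuw.

gigifuw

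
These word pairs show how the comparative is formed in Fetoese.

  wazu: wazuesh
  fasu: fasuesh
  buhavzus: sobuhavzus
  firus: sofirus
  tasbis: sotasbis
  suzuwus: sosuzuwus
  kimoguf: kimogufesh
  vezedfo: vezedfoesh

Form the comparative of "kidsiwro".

suzuwus and fasu both have last vowel 'u' yet inflect differently (sosuzuwus, fasuesh), so the last vowel is not what conditions the rule; the final letter is.
"kidsiwro" ends in -o. The one such stem in the data (vezedfo → vezedfoesh) adds -esh, so the same rule applies.
So kidsiwro → kidsiwroesh.

kidsiwroesh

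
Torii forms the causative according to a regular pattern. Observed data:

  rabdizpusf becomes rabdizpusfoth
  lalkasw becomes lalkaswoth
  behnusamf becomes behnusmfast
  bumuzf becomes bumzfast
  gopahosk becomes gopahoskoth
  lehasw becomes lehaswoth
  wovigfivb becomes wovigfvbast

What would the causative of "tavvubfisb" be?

tavvubfisboth

rabdizpusf and bumuzf both end in -f yet inflect differently (rabdizpusfoth, bumzfast), so the final letter is not what conditions the rule; the second-to-last letter is.
"tavvubfisb" has second-to-last letter 's'. The stems whose second-to-last letter is 's' (lalkasw → lalkaswoth, lehasw → lehaswoth, gopahosk → gopahoskoth) add -oth.
The other pattern: stems whose second-to-last letter is 'm', 'v' or 'z' delete the last vowel and add -ast.
So tavvubfisb → tavvubfisboth.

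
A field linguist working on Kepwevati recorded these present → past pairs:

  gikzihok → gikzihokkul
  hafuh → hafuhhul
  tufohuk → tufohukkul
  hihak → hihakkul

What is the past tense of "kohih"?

Every pair shown (gikzihok → gikzihokkul, hafuh → hafuhhul, tufohuk → tufohukkul, …) follows the same rule: double the final consonant and add -ul.
So kohih → kohihhul.

kohihhul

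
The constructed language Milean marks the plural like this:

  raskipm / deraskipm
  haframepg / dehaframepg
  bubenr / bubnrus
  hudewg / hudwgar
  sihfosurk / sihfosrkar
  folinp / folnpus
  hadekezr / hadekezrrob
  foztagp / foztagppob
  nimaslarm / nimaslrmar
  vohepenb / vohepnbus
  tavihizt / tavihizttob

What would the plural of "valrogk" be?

valrogkkob

"valrogk" has second-to-last letter 'g'. The one such stem in the data (foztagp → foztagppob) doubles the final consonant and adds -ob (as do hadekezr, tavihizt), so the same rule applies.
So valrogk → valrogkkob.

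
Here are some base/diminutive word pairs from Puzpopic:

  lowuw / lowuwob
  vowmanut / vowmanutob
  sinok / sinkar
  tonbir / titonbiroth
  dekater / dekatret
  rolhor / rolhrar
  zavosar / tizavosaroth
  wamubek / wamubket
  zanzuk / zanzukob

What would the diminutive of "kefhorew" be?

sinok and zanzuk both end in -k yet inflect differently (sinkar, zanzukob), so the final letter is not what conditions the rule; the last vowel is.
"kefhorew" has last vowel 'e'. The stems whose last vowel is 'e' (dekater → dekatret, wamubek → wamubket) delete the last vowel and add -et.
So kefhorew → kefhorwet.

kefhorwet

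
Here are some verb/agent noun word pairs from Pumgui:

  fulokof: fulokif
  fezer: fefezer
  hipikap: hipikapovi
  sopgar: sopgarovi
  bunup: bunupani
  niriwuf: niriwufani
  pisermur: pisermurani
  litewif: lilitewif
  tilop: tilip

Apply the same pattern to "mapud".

hipikap and bunup both end in -p yet inflect differently (hipikapovi, bunupani), so the final letter is not what conditions the rule; the last vowel is.
"mapud" has last vowel 'u'. The stems whose last vowel is 'u' (niriwuf → niriwufani, bunup → bunupani, pisermur → pisermurani) add -ani.
The other patterns: stems whose last vowel is 'a' add -ovi; stems whose last vowel is 'o' change the last vowel to 'i'; stems whose last vowel is 'e' or 'i' repeat the first consonant+vowel as a prefix.
So mapud → mapudani.

mapudani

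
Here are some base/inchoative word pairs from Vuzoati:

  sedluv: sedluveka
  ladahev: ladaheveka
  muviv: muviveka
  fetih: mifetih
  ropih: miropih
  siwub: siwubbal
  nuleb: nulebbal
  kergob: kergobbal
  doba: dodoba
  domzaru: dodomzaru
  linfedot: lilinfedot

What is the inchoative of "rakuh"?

muviv and fetih both have last vowel 'i' yet inflect differently (muviveka, mifetih), so the last vowel is not what conditions the rule; the final letter is.
"rakuh" ends in -h. The stems ending in -h (fetih → mifetih, ropih → miropih) add the prefix mi-.
So rakuh → mirakuh.

mirakuh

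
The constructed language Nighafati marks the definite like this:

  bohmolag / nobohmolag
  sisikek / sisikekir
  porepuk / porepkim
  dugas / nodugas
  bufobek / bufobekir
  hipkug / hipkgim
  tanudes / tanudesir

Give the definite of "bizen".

bizenir

bufobek and porepuk both end in -k yet inflect differently (bufobekir, porepkim), so the final letter is not what conditions the rule; the last vowel is.
"bizen" has last vowel 'e'. The stems whose last vowel is 'e' (bufobek → bufobekir, sisikek → sisikekir, tanudes → tanudesir) add -ir.
The other patterns: stems whose last vowel is 'u' delete the last vowel and add -im; stems whose last vowel is 'a' add the prefix no-.
So bizen → bizenir.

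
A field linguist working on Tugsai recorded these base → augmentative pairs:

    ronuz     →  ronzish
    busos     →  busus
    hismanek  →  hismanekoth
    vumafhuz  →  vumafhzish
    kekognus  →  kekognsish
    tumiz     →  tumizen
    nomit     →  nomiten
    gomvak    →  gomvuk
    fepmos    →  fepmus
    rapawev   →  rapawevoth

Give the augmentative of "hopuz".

"hopuz" has last vowel 'u'. The stems whose last vowel is 'u' (ronuz → ronzish, vumafhuz → vumafhzish, kekognus → kekognsish) delete the last vowel and add -ish.
So hopuz → hopzish.

hopzish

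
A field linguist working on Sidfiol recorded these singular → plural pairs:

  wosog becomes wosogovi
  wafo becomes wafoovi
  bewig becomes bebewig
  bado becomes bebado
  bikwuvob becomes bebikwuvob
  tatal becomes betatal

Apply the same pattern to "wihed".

wihedovi

wosog and bewig both end in -g yet inflect differently (wosogovi, bebewig), so the final letter is not what conditions the rule; the first letter is.
"wihed" begins with w-. The stems beginning with w- (wosog → wosogovi, wafo → wafoovi) add -ovi.
The other pattern: stems beginning with b- or t- add the prefix be-.
So wihed → wihedovi.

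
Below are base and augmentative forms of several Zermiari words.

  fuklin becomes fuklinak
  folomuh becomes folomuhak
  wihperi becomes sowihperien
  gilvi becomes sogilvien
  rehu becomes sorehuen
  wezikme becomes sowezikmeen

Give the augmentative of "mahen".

mahenak

fuklin and wihperi both have last vowel 'i' yet inflect differently (fuklinak, sowihperien), so the last vowel is not what conditions the rule; whether the stem ends in a vowel or a consonant is.
"mahen" ends in a consonant. The stems ending in a consonant (fuklin → fuklinak, folomuh → folomuhak) add -ak.
The other pattern: stems ending in a vowel add so- … -en around the stem.
So mahen → mahenak.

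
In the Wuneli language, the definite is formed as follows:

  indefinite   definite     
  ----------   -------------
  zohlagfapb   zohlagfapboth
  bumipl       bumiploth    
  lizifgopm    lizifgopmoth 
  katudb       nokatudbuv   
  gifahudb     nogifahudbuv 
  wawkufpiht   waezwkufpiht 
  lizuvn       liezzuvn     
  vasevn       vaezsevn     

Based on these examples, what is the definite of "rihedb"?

zohlagfapb and katudb both end in -b yet inflect differently (zohlagfapboth, nokatudbuv), so the final letter is not what conditions the rule; the second-to-last letter is.
"rihedb" has second-to-last letter 'd'. The stems whose second-to-last letter is 'd' (katudb → nokatudbuv, gifahudb → nogifahudbuv) add no- … -uv around the stem.
So rihedb → norihedbuv.

norihedbuv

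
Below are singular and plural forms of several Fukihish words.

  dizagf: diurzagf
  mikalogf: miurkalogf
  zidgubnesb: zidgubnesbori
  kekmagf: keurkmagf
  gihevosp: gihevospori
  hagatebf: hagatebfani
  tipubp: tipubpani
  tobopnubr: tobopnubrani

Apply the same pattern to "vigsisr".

kekmagf and hagatebf both end in -f yet inflect differently (keurkmagf, hagatebfani), so the final letter is not what conditions the rule; the second-to-last letter is.
"vigsisr" has second-to-last letter 's'. The stems whose second-to-last letter is 's' (gihevosp → gihevospori, zidgubnesb → zidgubnesbori) add -ori.
So vigsisr → vigsisrori.

vigsisrori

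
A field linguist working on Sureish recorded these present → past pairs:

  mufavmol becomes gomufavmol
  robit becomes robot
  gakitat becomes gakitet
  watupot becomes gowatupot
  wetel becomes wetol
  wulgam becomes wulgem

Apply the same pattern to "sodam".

sodem

gakitat and watupot both end in -t yet inflect differently (gakitet, gowatupot), so the final letter is not what conditions the rule; the last vowel is.
"sodam" has last vowel 'a'. The stems whose last vowel is 'a' (gakitat → gakitet, wulgam → wulgem) change the last vowel to 'e'.
The other patterns: stems whose last vowel is 'o' add the prefix go-; stems whose last vowel is 'e' or 'i' change the last vowel to 'o'.
So sodam → sodem.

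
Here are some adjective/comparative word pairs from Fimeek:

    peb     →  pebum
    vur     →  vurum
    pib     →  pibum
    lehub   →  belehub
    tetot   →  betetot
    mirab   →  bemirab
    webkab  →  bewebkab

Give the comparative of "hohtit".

"hohtit" has 2 vowels. The stems with 2 vowels (lehub → belehub, tetot → betetot, mirab → bemirab) add the prefix be-.
So hohtit → behohtit.

behohtit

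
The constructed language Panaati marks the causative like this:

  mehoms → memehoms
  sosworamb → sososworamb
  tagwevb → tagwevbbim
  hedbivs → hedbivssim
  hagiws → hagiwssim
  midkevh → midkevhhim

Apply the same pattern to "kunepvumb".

kukunepvumb

"kunepvumb" has second-to-last letter 'm'. The stems whose second-to-last letter is 'm' (mehoms → memehoms, sosworamb → sososworamb) repeat the first consonant+vowel as a prefix.
The other pattern: stems whose second-to-last letter is 'v' or 'w' double the final consonant and add -im.
So kunepvumb → kukunepvumb.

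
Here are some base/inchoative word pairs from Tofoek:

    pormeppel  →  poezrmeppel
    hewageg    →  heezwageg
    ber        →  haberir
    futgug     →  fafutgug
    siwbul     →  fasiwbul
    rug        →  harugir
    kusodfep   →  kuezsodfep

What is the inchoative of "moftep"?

famoftep

rug and futgug both end in -g yet inflect differently (harugir, fafutgug), so the final letter is not what conditions the rule; the number of vowels is.
"moftep" has 2 vowels. The stems with 2 vowels (futgug → fafutgug, siwbul → fasiwbul) add the prefix fa-.
The other patterns: stems with 1 vowel add ha- … -ir around the stem; stems with 3 vowels insert -ez- after the first vowel.
So moftep → famoftep.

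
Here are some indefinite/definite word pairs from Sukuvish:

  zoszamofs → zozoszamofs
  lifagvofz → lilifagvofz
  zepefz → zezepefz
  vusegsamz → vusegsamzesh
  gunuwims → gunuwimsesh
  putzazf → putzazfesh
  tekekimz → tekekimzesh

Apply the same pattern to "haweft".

lifagvofz and vusegsamz both end in -z yet inflect differently (lilifagvofz, vusegsamzesh), so the final letter is not what conditions the rule; the second-to-last letter is.
"haweft" has second-to-last letter 'f'. The stems whose second-to-last letter is 'f' (zoszamofs → zozoszamofs, lifagvofz → lilifagvofz, zepefz → zezepefz) repeat the first consonant+vowel as a prefix.
So haweft → hahaweft.

hahaweft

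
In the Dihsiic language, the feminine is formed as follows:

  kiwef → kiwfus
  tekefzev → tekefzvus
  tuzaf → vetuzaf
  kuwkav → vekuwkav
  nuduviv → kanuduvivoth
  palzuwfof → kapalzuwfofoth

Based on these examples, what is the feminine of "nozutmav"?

kiwef and tuzaf both end in -f yet inflect differently (kiwfus, vetuzaf), so the final letter is not what conditions the rule; the last vowel is.
"nozutmav" has last vowel 'a'. The stems whose last vowel is 'a' (tuzaf → vetuzaf, kuwkav → vekuwkav) add the prefix ve-.
The other patterns: stems whose last vowel is 'e' delete the last vowel and add -us; stems whose last vowel is 'i' or 'o' add ka- … -oth around the stem.
So nozutmav → venozutmav.

venozutmav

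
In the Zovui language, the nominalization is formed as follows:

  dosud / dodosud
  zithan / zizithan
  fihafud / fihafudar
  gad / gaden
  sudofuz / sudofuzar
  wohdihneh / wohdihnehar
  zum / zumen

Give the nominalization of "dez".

gad and dosud both end in -d yet inflect differently (gaden, dodosud), so the final letter is not what conditions the rule; the number of vowels is.
"dez" has 1 vowel. The stems with 1 vowel (gad → gaden, zum → zumen) add -en.
So dez → dezen.

dezen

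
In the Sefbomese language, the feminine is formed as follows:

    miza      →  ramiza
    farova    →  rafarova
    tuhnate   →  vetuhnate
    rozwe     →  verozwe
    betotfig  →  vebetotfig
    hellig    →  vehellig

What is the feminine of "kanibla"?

farova and tuhnate both have 3 vowels yet inflect differently (rafarova, vetuhnate), so the number of vowels is not what conditions the rule; the final letter is.
"kanibla" ends in -a. The stems ending in -a (miza → ramiza, farova → rafarova) add the prefix ra-.
The other pattern: stems ending in -e or -g add the prefix ve-.
So kanibla → rakanibla.

rakanibla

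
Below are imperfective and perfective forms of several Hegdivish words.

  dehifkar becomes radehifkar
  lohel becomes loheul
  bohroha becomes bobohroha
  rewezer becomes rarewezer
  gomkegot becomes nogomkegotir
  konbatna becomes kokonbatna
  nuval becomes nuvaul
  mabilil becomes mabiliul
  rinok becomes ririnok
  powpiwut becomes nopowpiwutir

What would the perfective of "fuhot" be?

dehifkar and nuval both have last vowel 'a' yet inflect differently (radehifkar, nuvaul), so the last vowel is not what conditions the rule; the final letter is.
"fuhot" ends in -t. The stems ending in -t (powpiwut → nopowpiwutir, gomkegot → nogomkegotir) add no- … -ir around the stem.
So fuhot → nofuhotir.

nofuhotir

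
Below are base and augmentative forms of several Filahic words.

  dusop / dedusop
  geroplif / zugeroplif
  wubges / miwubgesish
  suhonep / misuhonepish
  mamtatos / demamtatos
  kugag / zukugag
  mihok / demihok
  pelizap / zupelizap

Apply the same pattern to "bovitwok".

"bovitwok" has last vowel 'o'. The stems whose last vowel is 'o' (mamtatos → demamtatos, dusop → dedusop, mihok → demihok) add the prefix de-.
So bovitwok → debovitwok.

debovitwok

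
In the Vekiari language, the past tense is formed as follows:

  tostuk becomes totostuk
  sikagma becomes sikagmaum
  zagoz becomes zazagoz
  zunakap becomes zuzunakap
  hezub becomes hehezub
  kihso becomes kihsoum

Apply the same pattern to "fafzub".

zagoz and kihso both have last vowel 'o' yet inflect differently (zazagoz, kihsoum), so the last vowel is not what conditions the rule; whether the stem ends in a vowel or a consonant is.
"fafzub" ends in a consonant. The stems ending in a consonant (zunakap → zuzunakap, tostuk → totostuk, hezub → hehezub) repeat the first consonant+vowel as a prefix.
The other pattern: stems ending in a vowel add -um.
So fafzub → fafafzub.

fafafzub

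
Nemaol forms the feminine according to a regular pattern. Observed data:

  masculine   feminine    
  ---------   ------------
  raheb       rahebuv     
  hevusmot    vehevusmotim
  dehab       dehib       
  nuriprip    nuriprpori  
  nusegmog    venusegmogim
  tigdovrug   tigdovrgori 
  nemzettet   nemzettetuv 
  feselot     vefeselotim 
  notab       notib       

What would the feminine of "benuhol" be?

notab and raheb both end in -b yet inflect differently (notib, rahebuv), so the final letter is not what conditions the rule; the last vowel is.
"benuhol" has last vowel 'o'. The stems whose last vowel is 'o' (feselot → vefeselotim, hevusmot → vehevusmotim, nusegmog → venusegmogim) add ve- … -im around the stem.
The other patterns: stems whose last vowel is 'a' change the last vowel to 'i'; stems whose last vowel is 'e' add -uv; stems whose last vowel is 'i' or 'u' delete the last vowel and add -ori.
So benuhol → vebenuholim.

vebenuholim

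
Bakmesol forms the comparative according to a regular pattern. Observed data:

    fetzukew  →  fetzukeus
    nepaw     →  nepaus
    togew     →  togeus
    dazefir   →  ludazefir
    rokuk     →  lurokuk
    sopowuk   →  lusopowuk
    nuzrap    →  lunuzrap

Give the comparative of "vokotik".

nepaw and nuzrap both have last vowel 'a' yet inflect differently (nepaus, lunuzrap), so the last vowel is not what conditions the rule; the final letter is.
"vokotik" ends in -k. The stems ending in -k (rokuk → lurokuk, sopowuk → lusopowuk) add the prefix lu-.
The other pattern: stems ending in -w drop the final letter and add -us.
So vokotik → luvokotik.

luvokotik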